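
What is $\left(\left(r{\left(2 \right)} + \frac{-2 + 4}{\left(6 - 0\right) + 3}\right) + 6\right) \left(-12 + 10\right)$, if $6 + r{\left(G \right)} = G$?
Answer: $- \frac{40}{9} \approx -4.4444$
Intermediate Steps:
$r{\left(G \right)} = -6 + G$
$\left(\left(r{\left(2 \right)} + \frac{-2 + 4}{\left(6 - 0\right) + 3}\right) + 6\right) \left(-12 + 10\right) = \left(\left(\left(-6 + 2\right) + \frac{-2 + 4}{\left(6 - 0\right) + 3}\right) + 6\right) \left(-12 + 10\right) = \left(\left(-4 + \frac{2}{\left(6 + 0\right) + 3}\right) + 6\right) \left(-2\right) = \left(\left(-4 + \frac{2}{6 + 3}\right) + 6\right) \left(-2\right) = \left(\left(-4 + \frac{2}{9}\right) + 6\right) \left(-2\right) = \left(- \frac{34}{9} + 6\right) \left(-2\right) = \frac{20}{9} \left(-2\right) = - \frac{40}{9}$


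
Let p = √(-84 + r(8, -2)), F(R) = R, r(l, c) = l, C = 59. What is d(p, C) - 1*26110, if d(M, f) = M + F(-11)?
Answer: -26121 + 2*I*√19 ≈ -26121.0 + 8.7178*I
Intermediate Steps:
p = 2*I*√19 (p = √(-84 + 8) = √(-76) = 2*I*√19 ≈ 8.7178*I)
d(M, f) = -11 + M (d(M, f) = M - 11 = -11 + M)
d(p, C) - 1*26110 = (-11 + 2*I*√19) - 1*26110 = (-11 + 2*I*√19) - 26110 = -26121 + 2*I*√19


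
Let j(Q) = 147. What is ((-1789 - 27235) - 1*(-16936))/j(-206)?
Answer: -12088/147 ≈ -82.231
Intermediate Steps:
((-1789 - 27235) - 1*(-16936))/j(-206) = ((-1789 - 27235) - 1*(-16936))/147 = (-29024 + 16936)*(1/147) = -12088*1/147 = -12088/147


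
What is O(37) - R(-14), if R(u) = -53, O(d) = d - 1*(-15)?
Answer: 105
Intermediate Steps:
O(d) = 15 + d (O(d) = d + 15 = 15 + d)
O(37) - R(-14) = (15 + 37) - 1*(-53) = 52 + 53 = 105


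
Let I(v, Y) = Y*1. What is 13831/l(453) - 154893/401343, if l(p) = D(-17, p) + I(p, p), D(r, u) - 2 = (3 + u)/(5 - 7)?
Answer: 1838604774/30368287 ≈ 60.544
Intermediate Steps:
I(v, Y) = Y
D(r, u) = 1/2 - u/2 (D(r, u) = 2 + (3 + u)/(5 - 7) = 2 + (3 + u)/(-2) = 2 + (3 + u)*(-1/2) = 2 + (-3/2 - u/2) = 1/2 - u/2)
l(p) = 1/2 + p/2 (l(p) = (1/2 - p/2) + p = 1/2 + p/2)
13831/l(453) - 154893/401343 = 13831/(1/2 + (1/2)*453) - 154893/401343 = 13831/(1/2 + 453/2) - 154893*1/401343 = 13831/227 - 51631/133781 = 1838604774/30368287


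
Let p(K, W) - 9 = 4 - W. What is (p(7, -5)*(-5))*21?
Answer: -1890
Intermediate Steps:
p(K, W) = 13 - W (p(K, W) = 9 + (4 - W) = 13 - W)
(p(7, -5)*(-5))*21 = ((13 - 1*(-5))*(-5))*21 = ((13 + 5)*(-5))*21 = (18*(-5))*21 = -90*21 = -1890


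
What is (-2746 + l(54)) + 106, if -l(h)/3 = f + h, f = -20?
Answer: -2742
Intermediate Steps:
l(h) = 60 - 3*h (l(h) = -3*(-20 + h) = 60 - 3*h)
(-2746 + l(54)) + 106 = (-2746 + (60 - 3*54)) + 106 = (-2746 + (60 - 162)) + 106 = (-2746 - 102) + 106 = -2848 + 106 = -2742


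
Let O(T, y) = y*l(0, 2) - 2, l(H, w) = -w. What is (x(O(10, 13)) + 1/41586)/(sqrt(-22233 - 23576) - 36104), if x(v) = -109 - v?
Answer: 12161506036/5420920677525 + 673693*I*sqrt(45809)/10841841355050 ≈ 0.0022434 + 1.3299e-5*I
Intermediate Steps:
O(T, y) = -2 - 2*y (O(T, y) = y*(-1*2) - 2 = y*(-2) - 2 = -2*y - 2 = -2 - 2*y)
(x(O(10, 13)) + 1/41586)/(sqrt(-22233 - 23576) - 36104) = ((-109 - (-2 - 2*13)) + 1/41586)/(sqrt(-22233 - 23576) - 36104) = ((-109 - (-2 - 26)) + 1/41586)/(sqrt(-45809) - 36104) = ((-109 - 1*(-28)) + 1/41586)/(I*sqrt(45809) - 36104) = ((-109 + 28) + 1/41586)/(-36104 + I*sqrt(45809)) = (-81 + 1/41586)/(-36104 + I*sqrt(45809)) = -3368465/(41586*(-36104 + I*sqrt(45809)))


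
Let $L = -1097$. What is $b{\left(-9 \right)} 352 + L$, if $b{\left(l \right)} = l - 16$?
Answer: $-9897$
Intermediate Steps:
$b{\left(l \right)} = -16 + l$
$b{\left(-9 \right)} 352 + L = \left(-16 - 9\right) 352 - 1097 = \left(-25\right) 352 - 1097 = -8800 - 1097 = -9897$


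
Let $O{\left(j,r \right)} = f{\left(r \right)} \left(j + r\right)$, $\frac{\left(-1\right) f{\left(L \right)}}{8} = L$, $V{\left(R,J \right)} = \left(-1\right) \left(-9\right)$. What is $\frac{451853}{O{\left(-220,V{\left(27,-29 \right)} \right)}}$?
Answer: $\frac{451853}{15192} \approx 29.743$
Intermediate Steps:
$V{\left(R,J \right)} = 9$
$f{\left(L \right)} = - 8 L$
$O{\left(j,r \right)} = - 8 r \left(j + r\right)$
$\frac{451853}{O{\left(-220,V{\left(27,-29 \right)} \right)}} = \frac{451853}{\left(-8\right) 9 \left(-220 + 9\right)} = \frac{451853}{\left(-8\right) 9 \left(-211\right)} = \frac{451853}{15192}$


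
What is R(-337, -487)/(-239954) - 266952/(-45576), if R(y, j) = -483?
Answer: 2669925559/455672646 ≈ 5.8593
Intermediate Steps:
R(-337, -487)/(-239954) - 266952/(-45576) = -483/(-239954) - 266952/(-45576) = -483*(-1/239954) - 266952*(-1/45576) = 483/239954 + 11123/1899 = 2669925559/455672646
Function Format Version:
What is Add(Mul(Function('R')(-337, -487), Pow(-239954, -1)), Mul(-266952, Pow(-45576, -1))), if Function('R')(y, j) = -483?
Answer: Rational(2669925559, 455672646) ≈ 5.8593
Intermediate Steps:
Add(Mul(Function('R')(-337, -487), Pow(-239954, -1)), Mul(-266952, Pow(-45576, -1))) = Add(Mul(-483, Pow(-239954, -1)), Mul(-266952, Pow(-45576, -1))) = Add(Mul(-483, Rational(-1, 239954)), Mul(-266952, Rational(-1, 45576))) = Add(Rational(483, 239954), Rational(11123, 1899)) = Rational(2669925559, 455672646)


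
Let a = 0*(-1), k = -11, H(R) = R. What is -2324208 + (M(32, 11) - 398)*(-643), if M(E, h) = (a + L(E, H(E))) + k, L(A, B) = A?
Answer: -2081797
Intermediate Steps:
a = 0
M(E, h) = -11 + E (M(E, h) = (0 + E) - 11 = E - 11 = -11 + E)
-2324208 + (M(32, 11) - 398)*(-643) = -2324208 + ((-11 + 32) - 398)*(-643) = -2324208 + (21 - 398)*(-643) = -2324208 - 377*(-643) = -2324208 + 242411 = -2081797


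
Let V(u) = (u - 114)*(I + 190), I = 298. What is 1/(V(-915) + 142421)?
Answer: -1/359731 ≈ -2.7799e-6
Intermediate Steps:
V(u) = -55632 + 488*u (V(u) = (u - 114)*(298 + 190) = (-114 + u)*488 = -55632 + 488*u)
1/(V(-915) + 142421) = 1/((-55632 + 488*(-915)) + 142421) = 1/((-55632 - 446520) + 142421) = 1/(-502152 + 142421) = 1/(-359731) = -1/359731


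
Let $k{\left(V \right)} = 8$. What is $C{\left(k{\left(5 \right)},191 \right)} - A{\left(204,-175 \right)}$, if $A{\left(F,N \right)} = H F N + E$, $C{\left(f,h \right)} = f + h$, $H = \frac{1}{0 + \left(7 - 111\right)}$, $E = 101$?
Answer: $- \frac{6377}{26} \approx -245.27$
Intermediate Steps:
$H = - \frac{1}{104}$ ($H = \frac{1}{0 - 104} = \frac{1}{-104} = - \frac{1}{104} \approx -0.0096154$)
$A{\left(F,N \right)} = 101 - \frac{F N}{104}$ ($A{\left(F,N \right)} = - \frac{F}{104} N + 101 = - \frac{F N}{104} + 101 = 101 - \frac{F N}{104}$)
$C{\left(k{\left(5 \right)},191 \right)} - A{\left(204,-175 \right)} = \left(8 + 191\right) - \left(101 - \frac{51}{26} \left(-175\right)\right) = 199 - \left(101 + \frac{8925}{26}\right) = 199 - \frac{11551}{26} = - \frac{6377}{26}$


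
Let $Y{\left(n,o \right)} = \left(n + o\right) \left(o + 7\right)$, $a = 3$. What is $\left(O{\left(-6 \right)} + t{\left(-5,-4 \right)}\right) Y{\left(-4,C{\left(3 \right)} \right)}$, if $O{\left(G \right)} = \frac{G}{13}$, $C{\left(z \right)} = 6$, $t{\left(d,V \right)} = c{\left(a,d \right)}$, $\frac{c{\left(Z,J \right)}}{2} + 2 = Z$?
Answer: $40$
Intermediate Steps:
$c{\left(Z,J \right)} = -4 + 2 Z$
$t{\left(d,V \right)} = 2$ ($t{\left(d,V \right)} = -4 + 2 \cdot 3 = -4 + 6 = 2$)
$O{\left(G \right)} = \frac{G}{13}$ ($O{\left(G \right)} = G \frac{1}{13} = \frac{G}{13}$)
$Y{\left(n,o \right)} = \left(7 + o\right) \left(n + o\right)$ ($Y{\left(n,o \right)} = \left(n + o\right) \left(7 + o\right) = \left(7 + o\right) \left(n + o\right)$)
$\left(O{\left(-6 \right)} + t{\left(-5,-4 \right)}\right) Y{\left(-4,C{\left(3 \right)} \right)} = \left(\frac{1}{13} \left(-6\right) + 2\right) \left(6^{2} + 7 \left(-4\right) + 7 \cdot 6 - 24\right) = \left(- \frac{6}{13} + 2\right) \left(36 - 28 + 42 - 24\right) = \frac{20}{13} \cdot 26 = 40$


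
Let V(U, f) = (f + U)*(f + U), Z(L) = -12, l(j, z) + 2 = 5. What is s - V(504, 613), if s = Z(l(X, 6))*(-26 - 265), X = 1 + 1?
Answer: -1244197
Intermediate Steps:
X = 2
l(j, z) = 3 (l(j, z) = -2 + 5 = 3)
s = 3492 (s = -12*(-26 - 265) = -12*(-291) = 3492)
V(U, f) = (U + f)² (V(U, f) = (U + f)*(U + f) = (U + f)²)
s - V(504, 613) = 3492 - (504 + 613)² = 3492 - 1*1117² = 3492 - 1*1247689 = 3492 - 1247689 = -1244197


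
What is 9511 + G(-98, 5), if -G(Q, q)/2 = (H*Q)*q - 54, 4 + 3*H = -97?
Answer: -70123/3 ≈ -23374.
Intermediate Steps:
H = -101/3 (H = -4/3 + (1/3)*(-97) = -4/3 - 97/3 = -101/3 ≈ -33.667)
G(Q, q) = 108 + 202*Q*q/3 (G(Q, q) = -2*((-101*Q/3)*q - 54) = -2*(-101*Q*q/3 - 54) = -2*(-54 - 101*Q*q/3) = 108 + 202*Q*q/3)
9511 + G(-98, 5) = 9511 + (108 + (202/3)*(-98)*5) = 9511 + (108 - 98980/3) = 9511 - 98656/3 = -70123/3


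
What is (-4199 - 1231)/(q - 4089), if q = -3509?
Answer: 2715/3799 ≈ 0.71466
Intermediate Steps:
(-4199 - 1231)/(q - 4089) = (-4199 - 1231)/(-3509 - 4089) = -5430/(-7598) = -5430*(-1/7598) = 2715/3799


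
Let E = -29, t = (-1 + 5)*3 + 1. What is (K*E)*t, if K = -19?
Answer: 7163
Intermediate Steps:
t = 13 (t = 4*3 + 1 = 12 + 1 = 13)
(K*E)*t = -19*(-29)*13 = 551*13 = 7163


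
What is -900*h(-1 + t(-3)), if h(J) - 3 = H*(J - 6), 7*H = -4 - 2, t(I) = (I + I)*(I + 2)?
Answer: -24300/7 ≈ -3471.4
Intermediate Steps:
t(I) = 2*I*(2 + I) (t(I) = (2*I)*(2 + I) = 2*I*(2 + I))
H = -6/7 (H = (-4 - 2)/7 = (1/7)*(-6) = -6/7 ≈ -0.85714)
h(J) = 57/7 - 6*J/7 (h(J) = 3 - 6*(J - 6)/7 = 3 - 6*(-6 + J)/7 = 3 + (36/7 - 6*J/7) = 57/7 - 6*J/7)
-900*h(-1 + t(-3)) = -900*(57/7 - 6*(-1 + 2*(-3)*(2 - 3))/7) = -900*(57/7 - 6*(-1 + 2*(-3)*(-1))/7) = -900*(57/7 - 6*(-1 + 6)/7) = -900*(57/7 - 6/7*5) = -900*(57/7 - 30/7) = -900*27/7 = -24300/7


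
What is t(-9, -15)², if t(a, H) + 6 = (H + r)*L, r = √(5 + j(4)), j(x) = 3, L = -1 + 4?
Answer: 2673 - 612*√2 ≈ 1807.5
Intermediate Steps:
L = 3
r = 2*√2 (r = √(5 + 3) = √8 = 2*√2 ≈ 2.8284)
t(a, H) = -6 + 3*H + 6*√2 (t(a, H) = -6 + (H + 2*√2)*3 = -6 + (3*H + 6*√2) = -6 + 3*H + 6*√2)
t(-9, -15)² = (-6 + 3*(-15) + 6*√2)² = (-6 - 45 + 6*√2)² = (-51 + 6*√2)²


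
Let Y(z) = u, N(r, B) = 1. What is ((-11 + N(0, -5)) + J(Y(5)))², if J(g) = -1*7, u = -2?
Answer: 289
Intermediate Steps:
Y(z) = -2
J(g) = -7
((-11 + N(0, -5)) + J(Y(5)))² = ((-11 + 1) - 7)² = (-10 - 7)² = (-17)² = 289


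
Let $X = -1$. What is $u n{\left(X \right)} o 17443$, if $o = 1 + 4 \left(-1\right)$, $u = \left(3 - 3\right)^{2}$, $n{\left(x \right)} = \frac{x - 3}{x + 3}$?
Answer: $0$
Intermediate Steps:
$n{\left(x \right)} = \frac{-3 + x}{3 + x}$
$u = 0$ ($u = 0^{2} = 0$)
$o = -3$ ($o = 1 - 4 = -3$)
$u n{\left(X \right)} o 17443 = 0 \frac{-3 - 1}{3 - 1} \left(-3\right) 17443 = 0 \cdot \frac{1}{2} \left(-4\right) \left(-3\right) 17443 = 0 \left(-2\right) \left(-3\right) 17443 = 0 \left(-3\right) 17443 = 0 \cdot 17443 = 0$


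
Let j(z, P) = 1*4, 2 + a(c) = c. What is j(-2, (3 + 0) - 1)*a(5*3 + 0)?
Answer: 52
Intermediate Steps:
a(c) = -2 + c
j(z, P) = 4
j(-2, (3 + 0) - 1)*a(5*3 + 0) = 4*(-2 + (5*3 + 0)) = 4*(-2 + (15 + 0)) = 4*(-2 + 15) = 4*13 = 52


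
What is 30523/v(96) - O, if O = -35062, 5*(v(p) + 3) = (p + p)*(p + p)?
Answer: 1292152253/36849 ≈ 35066.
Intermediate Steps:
v(p) = -3 + 4*p²/5 (v(p) = -3 + ((p + p)*(p + p))/5 = -3 + ((2*p)*(2*p))/5 = -3 + (4*p²)/5 = -3 + 4*p²/5)
30523/v(96) - O = 30523/(-3 + (⅘)*96²) - 1*(-35062) = 30523/(-3 + (⅘)*9216) + 35062 = 30523/(-3 + 36864/5) + 35062 = 30523/(36849/5) + 35062 = 30523*(5/36849) + 35062 = 152615/36849 + 35062 = 1292152253/36849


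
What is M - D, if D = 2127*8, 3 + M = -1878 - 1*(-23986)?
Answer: 5089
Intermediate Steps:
M = 22105 (M = -3 + (-1878 - 1*(-23986)) = -3 + (-1878 + 23986) = -3 + 22108 = 22105)
D = 17016
M - D = 22105 - 1*17016 = 22105 - 17016 = 5089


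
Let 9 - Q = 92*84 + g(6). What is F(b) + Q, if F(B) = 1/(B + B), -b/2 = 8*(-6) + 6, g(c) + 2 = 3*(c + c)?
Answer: -1302503/168 ≈ -7753.0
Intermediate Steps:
g(c) = -2 + 6*c (g(c) = -2 + 3*(c + c) = -2 + 3*(2*c) = -2 + 6*c)
b = 84 (b = -2*(8*(-6) + 6) = -2*(-48 + 6) = -2*(-42) = 84)
F(B) = 1/(2*B)
Q = -7753 (Q = 9 - (92*84 + (-2 + 6*6)) = 9 - (7728 + (-2 + 36)) = 9 - (7728 + 34) = 9 - 1*7762 = 9 - 7762 = -7753)
F(b) + Q = (1/2)/84 - 7753 = (1/2)*(1/84) - 7753 = 1/168 - 7753 = -1302503/168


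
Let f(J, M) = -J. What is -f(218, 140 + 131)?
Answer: 218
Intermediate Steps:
-f(218, 140 + 131) = -(-1)*218 = -1*(-218) = 218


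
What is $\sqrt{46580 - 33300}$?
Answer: $4 \sqrt{830} \approx 115.24$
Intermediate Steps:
$\sqrt{46580 - 33300} = \sqrt{13280} = 4 \sqrt{830}$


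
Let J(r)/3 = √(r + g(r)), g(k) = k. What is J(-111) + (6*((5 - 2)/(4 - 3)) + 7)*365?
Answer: 9125 + 3*I*√222 ≈ 9125.0 + 44.699*I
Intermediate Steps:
J(r) = 3*√2*√r (J(r) = 3*√(r + r) = 3*√(2*r) = 3*(√2*√r) = 3*√2*√r)
J(-111) + (6*((5 - 2)/(4 - 3)) + 7)*365 = 3*√2*√(-111) + (6*((5 - 2)/(4 - 3)) + 7)*365 = 3*√2*(I*√111) + (6*(3/1) + 7)*365 = 3*I*√222 + (6*(3*1) + 7)*365 = 3*I*√222 + (6*3 + 7)*365 = 3*I*√222 + (18 + 7)*365 = 3*I*√222 + 25*365 = 3*I*√222 + 9125 = 9125 + 3*I*√222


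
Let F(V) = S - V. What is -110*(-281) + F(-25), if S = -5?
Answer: 30930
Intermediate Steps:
F(V) = -5 - V
-110*(-281) + F(-25) = -110*(-281) + (-5 - 1*(-25)) = 30910 + (-5 + 25) = 30910 + 20 = 30930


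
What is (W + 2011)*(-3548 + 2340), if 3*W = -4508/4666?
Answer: -16999863880/6999 ≈ -2.4289e+6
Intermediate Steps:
W = -2254/6999 (W = (-4508/4666)/3 = (-4508*1/4666)/3 = (1/3)*(-2254/2333) = -2254/6999 ≈ -0.32205)
(W + 2011)*(-3548 + 2340) = (-2254/6999 + 2011)*(-3548 + 2340) = (14072735/6999)*(-1208) = -16999863880/6999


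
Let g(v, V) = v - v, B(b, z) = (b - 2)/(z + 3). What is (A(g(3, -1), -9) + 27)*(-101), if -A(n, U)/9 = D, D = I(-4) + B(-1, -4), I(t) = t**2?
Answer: 14544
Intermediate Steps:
B(b, z) = (-2 + b)/(3 + z)
g(v, V) = 0
D = 19 (D = (-4)**2 + (-2 - 1)/(3 - 4) = 16 - 3/(-1) = 16 - 1*(-3) = 16 + 3 = 19)
A(n, U) = -171 (A(n, U) = -9*19 = -171)
(A(g(3, -1), -9) + 27)*(-101) = (-171 + 27)*(-101) = -144*(-101) = 14544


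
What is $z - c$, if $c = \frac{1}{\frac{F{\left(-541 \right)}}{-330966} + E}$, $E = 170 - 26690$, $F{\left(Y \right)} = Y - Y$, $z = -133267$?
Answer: $- \frac{3534240839}{26520} \approx -1.3327 \cdot 10^{5}$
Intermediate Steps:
$F{\left(Y \right)} = 0$
$E = -26520$ ($E = 170 - 26690 = -26520$)
$c = - \frac{1}{26520}$ ($c = \frac{1}{\frac{0}{-330966} - 26520} = \frac{1}{0 \left(- \frac{1}{330966}\right) - 26520} = \frac{1}{0 - 26520} = \frac{1}{-26520} = - \frac{1}{26520} \approx -3.7707 \cdot 10^{-5}$)
$z - c = -133267 - - \frac{1}{26520} = -133267 + \frac{1}{26520} = - \frac{3534240839}{26520}$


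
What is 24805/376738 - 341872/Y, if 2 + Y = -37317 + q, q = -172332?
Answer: 133996566591/78983498438 ≈ 1.6965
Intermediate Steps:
Y = -209651 (Y = -2 + (-37317 - 172332) = -2 - 209649 = -209651)
24805/376738 - 341872/Y = 24805/376738 - 341872/(-209651) = 24805*(1/376738) - 341872*(-1/209651) = 24805/376738 + 341872/209651 = 133996566591/78983498438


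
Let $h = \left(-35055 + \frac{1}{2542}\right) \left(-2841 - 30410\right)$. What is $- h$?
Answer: $- \frac{72268055099}{62} \approx -1.1656 \cdot 10^{9}$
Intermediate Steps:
$h = \frac{72268055099}{62}$ ($h = \left(-35055 + \frac{1}{2542}\right) \left(-33251\right) = \left(- \frac{89109809}{2542}\right) \left(-33251\right) = \frac{72268055099}{62} \approx 1.1656 \cdot 10^{9}$)
$- h = \left(-1\right) \frac{72268055099}{62} = - \frac{72268055099}{62}$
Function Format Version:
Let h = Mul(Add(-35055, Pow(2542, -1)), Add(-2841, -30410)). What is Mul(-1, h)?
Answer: Rational(-72268055099, 62) ≈ -1.1656e+9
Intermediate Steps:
h = Rational(72268055099, 62) (h = Mul(Add(-35055, Rational(1, 2542)), -33251) = Mul(Rational(-89109809, 2542), -33251) = Rational(72268055099, 62) ≈ 1.1656e+9)
Mul(-1, h) = Mul(-1, Rational(72268055099, 62)) = Rational(-72268055099, 62)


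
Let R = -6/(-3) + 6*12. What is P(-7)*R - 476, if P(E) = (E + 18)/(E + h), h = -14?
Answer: -10810/21 ≈ -514.76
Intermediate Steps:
R = 74 (R = -6*(-⅓) + 72 = 2 + 72 = 74)
P(E) = (18 + E)/(-14 + E) (P(E) = (E + 18)/(E - 14) = (18 + E)/(-14 + E))
P(-7)*R - 476 = ((18 - 7)/(-14 - 7))*74 - 476 = (11/(-21))*74 - 476 = -1/21*11*74 - 476 = -11/21*74 - 476 = -814/21 - 476 = -10810/21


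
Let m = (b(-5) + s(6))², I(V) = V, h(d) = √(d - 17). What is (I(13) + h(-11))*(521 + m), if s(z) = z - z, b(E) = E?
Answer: 7098 + 1092*I*√7 ≈ 7098.0 + 2889.2*I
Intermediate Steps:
h(d) = √(-17 + d)
s(z) = 0
m = 25 (m = (-5 + 0)² = (-5)² = 25)
(I(13) + h(-11))*(521 + m) = (13 + √(-17 - 11))*(521 + 25) = (13 + √(-28))*546 = (13 + 2*I*√7)*546 = 7098 + 1092*I*√7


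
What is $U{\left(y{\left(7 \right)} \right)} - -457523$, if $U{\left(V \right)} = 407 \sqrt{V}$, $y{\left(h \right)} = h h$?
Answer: $460372$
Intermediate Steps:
$y{\left(h \right)} = h^{2}$
$U{\left(y{\left(7 \right)} \right)} - -457523 = 407 \sqrt{7^{2}} - -457523 = 407 \sqrt{49} + 457523 = 407 \cdot 7 + 457523 = 2849 + 457523 = 460372$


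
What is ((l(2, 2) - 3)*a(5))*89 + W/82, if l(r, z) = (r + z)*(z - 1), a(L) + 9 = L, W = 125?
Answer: -29067/82 ≈ -354.48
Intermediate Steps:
a(L) = -9 + L
l(r, z) = (-1 + z)*(r + z) (l(r, z) = (r + z)*(-1 + z) = (-1 + z)*(r + z))
((l(2, 2) - 3)*a(5))*89 + W/82 = (((2**2 - 1*2 - 1*2 + 2*2) - 3)*(-9 + 5))*89 + 125/82 = (((4 - 2 - 2 + 4) - 3)*(-4))*89 + 125*(1/82) = ((4 - 3)*(-4))*89 + 125/82 = (1*(-4))*89 + 125/82 = -4*89 + 125/82 = -356 + 125/82 = -29067/82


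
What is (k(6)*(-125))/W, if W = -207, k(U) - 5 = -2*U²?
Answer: -8375/207 ≈ -40.459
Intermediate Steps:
k(U) = 5 - 2*U²
(k(6)*(-125))/W = ((5 - 2*6²)*(-125))/(-207) = ((5 - 2*36)*(-125))*(-1/207) = ((5 - 72)*(-125))*(-1/207) = -67*(-125)*(-1/207) = 8375*(-1/207) = -8375/207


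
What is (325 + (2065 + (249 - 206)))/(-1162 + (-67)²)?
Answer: 811/1109 ≈ 0.73129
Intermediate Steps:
(325 + (2065 + (249 - 206)))/(-1162 + (-67)²) = (325 + (2065 + 43))/(-1162 + 4489) = (325 + 2108)/3327 = 2433*(1/3327) = 811/1109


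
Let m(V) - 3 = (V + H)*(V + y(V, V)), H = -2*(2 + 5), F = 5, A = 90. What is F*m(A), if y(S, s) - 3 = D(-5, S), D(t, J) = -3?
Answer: 34215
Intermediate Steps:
y(S, s) = 0 (y(S, s) = 3 - 3 = 0)
H = -14 (H = -2*7 = -14)
m(V) = 3 + V*(-14 + V) (m(V) = 3 + (V - 14)*(V + 0) = 3 + (-14 + V)*V = 3 + V*(-14 + V))
F*m(A) = 5*(3 + 90**2 - 14*90) = 5*(3 + 8100 - 1260) = 5*6843 = 34215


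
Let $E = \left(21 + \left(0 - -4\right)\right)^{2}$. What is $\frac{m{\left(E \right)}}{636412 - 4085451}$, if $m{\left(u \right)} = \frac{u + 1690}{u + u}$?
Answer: $- \frac{463}{862259750} \approx -5.3696 \cdot 10^{-7}$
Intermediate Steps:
$E = 625$ ($E = \left(21 + \left(0 + 4\right)\right)^{2} = \left(21 + 4\right)^{2} = 25^{2} = 625$)
$m{\left(u \right)} = \frac{1690 + u}{2 u}$
$\frac{m{\left(E \right)}}{636412 - 4085451} = \frac{\frac{1}{2} \cdot \frac{1}{625} \left(1690 + 625\right)}{636412 - 4085451} = \frac{\frac{1}{2} \cdot \frac{1}{625} \cdot 2315}{-3449039} = \frac{463}{250} \left(- \frac{1}{3449039}\right) = - \frac{463}{862259750}$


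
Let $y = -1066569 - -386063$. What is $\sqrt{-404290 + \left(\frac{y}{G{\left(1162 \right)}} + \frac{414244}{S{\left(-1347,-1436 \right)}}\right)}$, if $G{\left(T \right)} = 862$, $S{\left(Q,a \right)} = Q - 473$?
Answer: $\frac{38 i \sqrt{10794295566145}}{196105} \approx 636.64 i$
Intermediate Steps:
$S{\left(Q,a \right)} = -473 + Q$
$y = -680506$ ($y = -1066569 + 386063 = -680506$)
$\sqrt{-404290 + \left(\frac{y}{G{\left(1162 \right)}} + \frac{414244}{S{\left(-1347,-1436 \right)}}\right)} = \sqrt{-404290 + \left(- \frac{680506}{862} + \frac{414244}{-473 - 1347}\right)} = \sqrt{-404290 + \left(\left(-680506\right) \frac{1}{862} + \frac{414244}{-1820}\right)} = \sqrt{-404290 + \left(- \frac{340253}{431} + 414244 \left(- \frac{1}{1820}\right)\right)} = \sqrt{-404290 - \frac{199449906}{196105}} = \sqrt{- \frac{79482740356}{196105}} = \frac{38 i \sqrt{10794295566145}}{196105}$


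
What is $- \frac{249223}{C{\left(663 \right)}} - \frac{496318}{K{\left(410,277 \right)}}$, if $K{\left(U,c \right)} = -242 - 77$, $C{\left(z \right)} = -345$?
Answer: $\frac{250731847}{110055} \approx 2278.2$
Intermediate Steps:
$K{\left(U,c \right)} = -319$ ($K{\left(U,c \right)} = -242 - 77 = -319$)
$- \frac{249223}{C{\left(663 \right)}} - \frac{496318}{K{\left(410,277 \right)}} = - \frac{249223}{-345} - \frac{496318}{-319} = \left(-249223\right) \left(- \frac{1}{345}\right) - - \frac{496318}{319} = \frac{249223}{345} + \frac{496318}{319} = \frac{250731847}{110055}$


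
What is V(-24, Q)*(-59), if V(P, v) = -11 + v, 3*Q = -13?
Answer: 2714/3 ≈ 904.67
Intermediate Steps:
Q = -13/3 (Q = (1/3)*(-13) = -13/3 ≈ -4.3333)
V(-24, Q)*(-59) = (-11 - 13/3)*(-59) = -46/3*(-59) = 2714/3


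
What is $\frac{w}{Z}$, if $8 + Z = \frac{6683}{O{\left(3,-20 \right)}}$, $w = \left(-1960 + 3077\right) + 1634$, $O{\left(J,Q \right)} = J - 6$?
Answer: $- \frac{8253}{6707} \approx -1.2305$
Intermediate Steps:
$O{\left(J,Q \right)} = -6 + J$ ($O{\left(J,Q \right)} = J - 6 = -6 + J$)
$w = 2751$ ($w = 1117 + 1634 = 2751$)
$Z = - \frac{6707}{3}$ ($Z = -8 + \frac{6683}{-6 + 3} = -8 + \frac{6683}{-3} = -8 + 6683 \left(- \frac{1}{3}\right) = -8 - \frac{6683}{3} = - \frac{6707}{3} \approx -2235.7$)
$\frac{w}{Z} = \frac{2751}{- \frac{6707}{3}} = 2751 \left(- \frac{3}{6707}\right) = - \frac{8253}{6707}$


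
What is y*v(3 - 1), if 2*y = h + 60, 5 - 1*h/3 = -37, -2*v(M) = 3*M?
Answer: -279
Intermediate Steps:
v(M) = -3*M/2
h = 126 (h = 15 - 3*(-37) = 15 + 111 = 126)
y = 93 (y = (126 + 60)/2 = (1/2)*186 = 93)
y*v(3 - 1) = 93*(-3*(3 - 1)/2) = 93*(-3/2*2) = 93*(-3) = -279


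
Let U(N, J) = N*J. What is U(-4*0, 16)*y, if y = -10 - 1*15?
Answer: 0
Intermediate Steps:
U(N, J) = J*N
y = -25 (y = -10 - 15 = -25)
U(-4*0, 16)*y = (16*(-4*0))*(-25) = (16*0)*(-25) = 0*(-25) = 0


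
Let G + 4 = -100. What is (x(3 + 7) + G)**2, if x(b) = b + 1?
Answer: 8649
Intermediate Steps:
x(b) = 1 + b
G = -104 (G = -4 - 100 = -104)
(x(3 + 7) + G)**2 = ((1 + (3 + 7)) - 104)**2 = ((1 + 10) - 104)**2 = (11 - 104)**2 = (-93)**2 = 8649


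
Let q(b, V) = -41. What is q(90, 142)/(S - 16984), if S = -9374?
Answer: 41/26358 ≈ 0.0015555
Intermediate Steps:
q(90, 142)/(S - 16984) = -41/(-9374 - 16984) = -41/(-26358) = -41*(-1/26358) = 41/26358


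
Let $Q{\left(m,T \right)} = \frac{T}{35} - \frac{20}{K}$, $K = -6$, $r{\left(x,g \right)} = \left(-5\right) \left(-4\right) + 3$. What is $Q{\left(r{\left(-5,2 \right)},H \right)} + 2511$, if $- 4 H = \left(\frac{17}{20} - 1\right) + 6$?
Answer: $\frac{21120049}{8400} \approx 2514.3$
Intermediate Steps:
$r{\left(x,g \right)} = 23$ ($r{\left(x,g \right)} = 20 + 3 = 23$)
$H = - \frac{117}{80}$ ($H = - \frac{\left(\frac{17}{20} - 1\right) + 6}{4} = - \frac{- \frac{3}{20} + 6}{4} = \left(- \frac{1}{4}\right) \frac{117}{20} = - \frac{117}{80} \approx -1.4625$)
$Q{\left(m,T \right)} = \frac{10}{3} + \frac{T}{35}$ ($Q{\left(m,T \right)} = \frac{T}{35} - \frac{20}{-6} = T \frac{1}{35} - - \frac{10}{3} = \frac{T}{35} + \frac{10}{3} = \frac{10}{3} + \frac{T}{35}$)
$Q{\left(r{\left(-5,2 \right)},H \right)} + 2511 = \left(\frac{10}{3} + \frac{1}{35} \left(- \frac{117}{80}\right)\right) + 2511 = \left(\frac{10}{3} - \frac{117}{2800}\right) + 2511 = \frac{27649}{8400} + 2511 = \frac{21120049}{8400}$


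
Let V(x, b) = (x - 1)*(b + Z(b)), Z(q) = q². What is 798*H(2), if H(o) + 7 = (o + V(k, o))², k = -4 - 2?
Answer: 1271214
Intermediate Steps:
k = -6
V(x, b) = (-1 + x)*(b + b²) (V(x, b) = (x - 1)*(b + b²) = (-1 + x)*(b + b²))
H(o) = -7 + (o + o*(-7 - 7*o))² (H(o) = -7 + (o + o*(-1 - 6 - o + o*(-6)))² = -7 + (o + o*(-1 - 6 - o - 6*o))² = -7 + (o + o*(-7 - 7*o))²)
798*H(2) = 798*(-7 + 2²*(6 + 7*2)²) = 798*(-7 + 4*(6 + 14)²) = 798*(-7 + 4*20²) = 798*(-7 + 4*400) = 798*(-7 + 1600) = 798*1593 = 1271214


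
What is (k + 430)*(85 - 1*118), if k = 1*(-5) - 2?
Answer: -13959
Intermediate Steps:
k = -7 (k = -5 - 2 = -7)
(k + 430)*(85 - 1*118) = (-7 + 430)*(85 - 1*118) = 423*(85 - 118) = 423*(-33) = -13959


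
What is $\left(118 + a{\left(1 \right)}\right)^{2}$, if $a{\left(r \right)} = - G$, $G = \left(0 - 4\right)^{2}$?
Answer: $10404$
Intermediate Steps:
$G = 16$ ($G = \left(0 - 4\right)^{2} = \left(-4\right)^{2} = 16$)
$a{\left(r \right)} = -16$ ($a{\left(r \right)} = \left(-1\right) 16 = -16$)
$\left(118 + a{\left(1 \right)}\right)^{2} = \left(118 - 16\right)^{2} = 102^{2} = 10404$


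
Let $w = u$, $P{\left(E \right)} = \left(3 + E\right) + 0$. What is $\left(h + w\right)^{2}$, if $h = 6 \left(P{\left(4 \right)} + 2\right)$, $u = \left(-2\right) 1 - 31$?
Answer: $441$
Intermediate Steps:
$P{\left(E \right)} = 3 + E$
$u = -33$ ($u = -2 - 31 = -33$)
$w = -33$
$h = 54$ ($h = 6 \left(\left(3 + 4\right) + 2\right) = 6 \left(7 + 2\right) = 6 \cdot 9 = 54$)
$\left(h + w\right)^{2} = \left(54 - 33\right)^{2} = 21^{2} = 441$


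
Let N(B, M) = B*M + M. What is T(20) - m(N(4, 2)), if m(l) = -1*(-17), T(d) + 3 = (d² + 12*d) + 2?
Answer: 622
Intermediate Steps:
T(d) = -1 + d² + 12*d (T(d) = -3 + ((d² + 12*d) + 2) = -3 + (2 + d² + 12*d) = -1 + d² + 12*d)
N(B, M) = M + B*M
m(l) = 17
T(20) - m(N(4, 2)) = (-1 + 20² + 12*20) - 1*17 = (-1 + 400 + 240) - 17 = 639 - 17 = 622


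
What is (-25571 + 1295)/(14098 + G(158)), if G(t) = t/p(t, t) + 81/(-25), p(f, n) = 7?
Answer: -1416100/823511 ≈ -1.7196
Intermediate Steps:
G(t) = -81/25 + t/7 (G(t) = t/7 + 81/(-25) = t*(⅐) + 81*(-1/25) = t/7 - 81/25 = -81/25 + t/7)
(-25571 + 1295)/(14098 + G(158)) = (-25571 + 1295)/(14098 + (-81/25 + (⅐)*158)) = -24276/(14098 + (-81/25 + 158/7)) = -24276/(14098 + 3383/175) = -24276/2470533/175 = -24276*175/2470533 = -1416100/823511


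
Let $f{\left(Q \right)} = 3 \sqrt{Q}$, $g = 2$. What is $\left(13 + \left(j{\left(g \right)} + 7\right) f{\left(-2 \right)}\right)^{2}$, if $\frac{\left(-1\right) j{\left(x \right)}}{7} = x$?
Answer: $\left(13 - 21 i \sqrt{2}\right)^{2} \approx -713.0 - 772.16 i$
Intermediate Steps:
$j{\left(x \right)} = - 7 x$
$\left(13 + \left(j{\left(g \right)} + 7\right) f{\left(-2 \right)}\right)^{2} = \left(13 + \left(\left(-7\right) 2 + 7\right) 3 \sqrt{-2}\right)^{2} = \left(13 + \left(-14 + 7\right) 3 i \sqrt{2}\right)^{2} = \left(13 - 7 \cdot 3 i \sqrt{2}\right)^{2} = \left(13 - 21 i \sqrt{2}\right)^{2}$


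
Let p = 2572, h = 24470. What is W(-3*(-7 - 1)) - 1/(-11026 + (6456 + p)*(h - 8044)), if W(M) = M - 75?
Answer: -7562428003/148282902 ≈ -51.000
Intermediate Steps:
W(M) = -75 + M
W(-3*(-7 - 1)) - 1/(-11026 + (6456 + p)*(h - 8044)) = (-75 - 3*(-7 - 1)) - 1/(-11026 + (6456 + 2572)*(24470 - 8044)) = (-75 - 3*(-8)) - 1/(-11026 + 9028*16426) = (-75 + 24) - 1/(-11026 + 148293928) = -51 - 1/148282902 = -7562428003/148282902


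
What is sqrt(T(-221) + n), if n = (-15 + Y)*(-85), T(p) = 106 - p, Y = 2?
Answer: 2*sqrt(358) ≈ 37.842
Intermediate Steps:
n = 1105 (n = (-15 + 2)*(-85) = -13*(-85) = 1105)
sqrt(T(-221) + n) = sqrt((106 - 1*(-221)) + 1105) = sqrt((106 + 221) + 1105) = sqrt(327 + 1105) = sqrt(1432) = 2*sqrt(358)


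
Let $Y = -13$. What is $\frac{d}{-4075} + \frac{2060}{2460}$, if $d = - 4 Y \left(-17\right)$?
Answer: $\frac{528457}{501225} \approx 1.0543$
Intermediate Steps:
$d = -884$ ($d = \left(-4\right) \left(-13\right) \left(-17\right) = 52 \left(-17\right) = -884$)
$\frac{d}{-4075} + \frac{2060}{2460} = - \frac{884}{-4075} + \frac{2060}{2460} = \left(-884\right) \left(- \frac{1}{4075}\right) + 2060 \cdot \frac{1}{2460} = \frac{884}{4075} + \frac{103}{123} = \frac{528457}{501225}$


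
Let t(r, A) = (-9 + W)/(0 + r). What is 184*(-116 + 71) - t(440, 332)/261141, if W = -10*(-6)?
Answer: -317129630417/38300680 ≈ -8280.0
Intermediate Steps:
W = 60
t(r, A) = 51/r (t(r, A) = (-9 + 60)/(0 + r) = 51/r)
184*(-116 + 71) - t(440, 332)/261141 = 184*(-116 + 71) - 51/440/261141 = 184*(-45) - 51*(1/440)/261141 = -8280 - 51/(440*261141) = -8280 - 1*17/38300680 = -8280 - 17/38300680 = -317129630417/38300680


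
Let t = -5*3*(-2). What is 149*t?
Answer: 4470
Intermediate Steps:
t = 30 (t = -15*(-2) = 30)
149*t = 149*30 = 4470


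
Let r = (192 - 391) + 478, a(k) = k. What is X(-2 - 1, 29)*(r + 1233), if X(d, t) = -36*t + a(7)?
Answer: -1567944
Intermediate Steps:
r = 279 (r = -199 + 478 = 279)
X(d, t) = 7 - 36*t (X(d, t) = -36*t + 7 = 7 - 36*t)
X(-2 - 1, 29)*(r + 1233) = (7 - 36*29)*(279 + 1233) = (7 - 1044)*1512 = -1037*1512 = -1567944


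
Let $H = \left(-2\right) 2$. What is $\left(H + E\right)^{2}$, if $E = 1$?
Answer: $9$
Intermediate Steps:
$H = -4$
$\left(H + E\right)^{2} = \left(-4 + 1\right)^{2} = \left(-3\right)^{2} = 9$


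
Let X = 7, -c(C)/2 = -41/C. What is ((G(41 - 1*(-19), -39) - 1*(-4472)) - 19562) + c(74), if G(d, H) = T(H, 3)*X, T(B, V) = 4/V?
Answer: -1673831/111 ≈ -15080.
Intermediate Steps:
c(C) = 82/C (c(C) = -(-82)/C = 82/C)
G(d, H) = 28/3 (G(d, H) = (4/3)*7 = 28/3)
((G(41 - 1*(-19), -39) - 1*(-4472)) - 19562) + c(74) = ((28/3 - 1*(-4472)) - 19562) + 82/74 = ((28/3 + 4472) - 19562) + 82*(1/74) = (13444/3 - 19562) + 41/37 = -45242/3 + 41/37 = -1673831/111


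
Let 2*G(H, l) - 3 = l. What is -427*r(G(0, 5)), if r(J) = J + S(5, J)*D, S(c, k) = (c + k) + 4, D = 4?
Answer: -23912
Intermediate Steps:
G(H, l) = 3/2 + l/2
S(c, k) = 4 + c + k
r(J) = 36 + 5*J (r(J) = J + (4 + 5 + J)*4 = J + (9 + J)*4 = J + (36 + 4*J) = 36 + 5*J)
-427*r(G(0, 5)) = -427*(36 + 5*(3/2 + (1/2)*5)) = -427*(36 + 5*(3/2 + 5/2)) = -427*(36 + 5*4) = -427*(36 + 20) = -427*56 = -23912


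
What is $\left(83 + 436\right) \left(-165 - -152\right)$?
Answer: $-6747$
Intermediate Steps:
$\left(83 + 436\right) \left(-165 - -152\right) = 519 \left(-165 + 152\right) = 519 \left(-13\right) = -6747$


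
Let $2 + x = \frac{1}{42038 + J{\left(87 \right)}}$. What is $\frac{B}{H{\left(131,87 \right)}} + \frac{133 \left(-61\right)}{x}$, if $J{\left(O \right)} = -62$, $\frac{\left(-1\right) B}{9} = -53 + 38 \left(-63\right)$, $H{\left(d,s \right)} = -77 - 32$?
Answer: $\frac{5038748217}{1307237} \approx 3854.5$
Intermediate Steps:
$H{\left(d,s \right)} = -109$ ($H{\left(d,s \right)} = -77 - 32 = -109$)
$B = 22023$ ($B = - 9 \left(-53 + 38 \left(-63\right)\right) = - 9 \left(-53 - 2394\right) = \left(-9\right) \left(-2447\right) = 22023$)
$x = - \frac{83951}{41976}$ ($x = -2 + \frac{1}{42038 - 62} = -2 + \frac{1}{41976} = - \frac{83951}{41976} \approx -2.0$)
$\frac{B}{H{\left(131,87 \right)}} + \frac{133 \left(-61\right)}{x} = \frac{22023}{-109} + \frac{133 \left(-61\right)}{- \frac{83951}{41976}} = 22023 \left(- \frac{1}{109}\right) - - \frac{48650184}{11993} = - \frac{22023}{109} + \frac{48650184}{11993} = \frac{5038748217}{1307237}$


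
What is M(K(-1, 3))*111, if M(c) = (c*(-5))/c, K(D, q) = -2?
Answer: -555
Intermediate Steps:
M(c) = -5 (M(c) = (-5*c)/c = -5)
M(K(-1, 3))*111 = -5*111 = -555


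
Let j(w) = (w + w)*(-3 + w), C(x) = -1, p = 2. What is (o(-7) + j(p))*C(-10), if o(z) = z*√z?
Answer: 4 + 7*I*√7 ≈ 4.0 + 18.52*I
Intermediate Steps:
o(z) = z^(3/2)
j(w) = 2*w*(-3 + w) (j(w) = (2*w)*(-3 + w) = 2*w*(-3 + w))
(o(-7) + j(p))*C(-10) = ((-7)^(3/2) + 2*2*(-3 + 2))*(-1) = (-7*I*√7 + 2*2*(-1))*(-1) = (-7*I*√7 - 4)*(-1) = (-4 - 7*I*√7)*(-1) = 4 + 7*I*√7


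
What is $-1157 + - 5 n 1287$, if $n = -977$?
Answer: $6285838$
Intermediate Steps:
$-1157 + - 5 n 1287 = -1157 + \left(-5\right) \left(-977\right) 1287 = -1157 + 4885 \cdot 1287 = -1157 + 6286995 = 6285838$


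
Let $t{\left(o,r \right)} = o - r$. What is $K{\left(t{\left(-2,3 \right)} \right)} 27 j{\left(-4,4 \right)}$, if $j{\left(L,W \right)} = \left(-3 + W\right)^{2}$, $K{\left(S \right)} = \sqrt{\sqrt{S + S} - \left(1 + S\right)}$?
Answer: $27 \sqrt{4 + i \sqrt{10}} \approx 57.59 + 20.015 i$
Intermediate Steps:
$K{\left(S \right)} = \sqrt{-1 - S + \sqrt{2} \sqrt{S}}$ ($K{\left(S \right)} = \sqrt{\sqrt{2 S} - \left(1 + S\right)} = \sqrt{\sqrt{2} \sqrt{S} - \left(1 + S\right)} = \sqrt{-1 - S + \sqrt{2} \sqrt{S}}$)
$K{\left(t{\left(-2,3 \right)} \right)} 27 j{\left(-4,4 \right)} = \sqrt{-1 - \left(-2 - 3\right) + \sqrt{2} \sqrt{-2 - 3}} \cdot 27 \left(-3 + 4\right)^{2} = \sqrt{-1 - \left(-2 - 3\right) + \sqrt{2} \sqrt{-2 - 3}} \cdot 27 \cdot 1^{2} = \sqrt{-1 - -5 + \sqrt{2} \sqrt{-5}} \cdot 27 \cdot 1 = \sqrt{-1 + 5 + \sqrt{2} i \sqrt{5}} \cdot 27 \cdot 1 = \sqrt{-1 + 5 + i \sqrt{10}} \cdot 27 \cdot 1 = \sqrt{4 + i \sqrt{10}} \cdot 27 \cdot 1 = 27 \sqrt{4 + i \sqrt{10}} \cdot 1 = 27 \sqrt{4 + i \sqrt{10}}$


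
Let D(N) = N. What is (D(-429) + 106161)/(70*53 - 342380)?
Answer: -5874/18815 ≈ -0.31220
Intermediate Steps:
(D(-429) + 106161)/(70*53 - 342380) = (-429 + 106161)/(70*53 - 342380) = 105732/(3710 - 342380) = 105732/(-338670) = 105732*(-1/338670) = -5874/18815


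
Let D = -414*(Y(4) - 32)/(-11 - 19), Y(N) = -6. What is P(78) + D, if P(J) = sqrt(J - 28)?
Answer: -2622/5 + 5*sqrt(2) ≈ -517.33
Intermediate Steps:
P(J) = sqrt(-28 + J)
D = -2622/5 (D = -414*(-6 - 32)/(-11 - 19) = -(-15732)/(-30) = -(-15732)*(-1)/30 = -414*19/15 = -2622/5 ≈ -524.40)
P(78) + D = sqrt(-28 + 78) - 2622/5 = sqrt(50) - 2622/5 = 5*sqrt(2) - 2622/5 = -2622/5 + 5*sqrt(2)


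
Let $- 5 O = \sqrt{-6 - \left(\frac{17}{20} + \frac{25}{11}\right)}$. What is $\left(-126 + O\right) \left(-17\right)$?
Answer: $2142 + \frac{51 i \sqrt{12265}}{550} \approx 2142.0 + 10.269 i$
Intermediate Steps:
$O = - \frac{3 i \sqrt{12265}}{550}$ ($O = - \frac{\sqrt{-6 - \left(\frac{17}{20} + \frac{25}{11}\right)}}{5} = - \frac{\sqrt{-6 - \frac{687}{220}}}{5} = - \frac{\sqrt{- \frac{2007}{220}}}{5} = - \frac{\frac{3}{110} i \sqrt{12265}}{5} = - \frac{3 i \sqrt{12265}}{550} \approx - 0.60408 i$)
$\left(-126 + O\right) \left(-17\right) = \left(-126 - \frac{3 i \sqrt{12265}}{550}\right) \left(-17\right) = 2142 + \frac{51 i \sqrt{12265}}{550}$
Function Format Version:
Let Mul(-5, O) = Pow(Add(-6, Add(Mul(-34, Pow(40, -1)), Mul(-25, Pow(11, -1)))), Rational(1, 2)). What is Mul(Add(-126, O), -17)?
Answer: Add(2142, Mul(Rational(51, 550), I, Pow(12265, Rational(1, 2)))) ≈ Add(2142.0, Mul(10.269, I))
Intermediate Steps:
O = Mul(Rational(-3, 550), I, Pow(12265, Rational(1, 2))) (O = Mul(Rational(-1, 5), Pow(Add(-6, Add(Mul(-34, Pow(40, -1)), Mul(-25, Pow(11, -1)))), Rational(1, 2))) = Mul(Rational(-1, 5), Pow(Add(-6, Add(Mul(-34, Rational(1, 40)), Mul(-25, Rational(1, 11)))), Rational(1, 2))) = Mul(Rational(-1, 5), Pow(Add(-6, Add(Rational(-17, 20), Rational(-25, 11))), Rational(1, 2))) = Mul(Rational(-1, 5), Pow(Add(-6, Rational(-687, 220)), Rational(1, 2))) = Mul(Rational(-1, 5), Pow(Rational(-2007, 220), Rational(1, 2))) = Mul(Rational(-1, 5), Mul(Rational(3, 110), I, Pow(12265, Rational(1, 2)))) = Mul(Rational(-3, 550), I, Pow(12265, Rational(1, 2))) ≈ Mul(-0.60408, I))
Mul(Add(-126, O), -17) = Mul(Add(-126, Mul(Rational(-3, 550), I, Pow(12265, Rational(1, 2)))), -17) = Add(2142, Mul(Rational(51, 550), I, Pow(12265, Rational(1, 2))))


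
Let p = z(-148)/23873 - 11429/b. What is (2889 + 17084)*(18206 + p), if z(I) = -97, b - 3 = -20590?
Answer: 178719132944274932/491473451 ≈ 3.6364e+8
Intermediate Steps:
b = -20587 (b = 3 - 20590 = -20587)
p = 270847578/491473451 (p = -97/23873 - 11429/(-20587) = -97*1/23873 - 11429*(-1/20587) = -97/23873 + 11429/20587 = 270847578/491473451 ≈ 0.55109)
(2889 + 17084)*(18206 + p) = (2889 + 17084)*(18206 + 270847578/491473451) = 19973*(8948036496484/491473451) = 178719132944274932/491473451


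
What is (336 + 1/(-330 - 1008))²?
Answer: 202110487489/1790244 ≈ 1.1290e+5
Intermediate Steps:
(336 + 1/(-330 - 1008))² = (336 + 1/(-1338))² = (336 - 1/1338)² = (449567/1338)² = 202110487489/1790244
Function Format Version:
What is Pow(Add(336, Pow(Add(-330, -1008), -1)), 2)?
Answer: Rational(202110487489, 1790244) ≈ 1.1290e+5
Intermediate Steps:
Pow(Add(336, Pow(Add(-330, -1008), -1)), 2) = Pow(Add(336, Pow(-1338, -1)), 2) = Pow(Add(336, Rational(-1, 1338)), 2) = Pow(Rational(449567, 1338), 2) = Rational(202110487489, 1790244)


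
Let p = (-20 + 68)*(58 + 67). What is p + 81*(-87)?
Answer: -1047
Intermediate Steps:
p = 6000 (p = 48*125 = 6000)
p + 81*(-87) = 6000 + 81*(-87) = 6000 - 7047 = -1047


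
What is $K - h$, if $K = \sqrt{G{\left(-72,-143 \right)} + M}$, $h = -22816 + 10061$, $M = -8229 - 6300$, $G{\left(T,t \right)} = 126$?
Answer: $12755 + i \sqrt{14403} \approx 12755.0 + 120.01 i$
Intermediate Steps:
$M = -14529$
$h = -12755$
$K = i \sqrt{14403}$ ($K = \sqrt{126 - 14529} = \sqrt{-14403} = i \sqrt{14403} \approx 120.01 i$)
$K - h = i \sqrt{14403} - -12755 = i \sqrt{14403} + 12755 = 12755 + i \sqrt{14403}$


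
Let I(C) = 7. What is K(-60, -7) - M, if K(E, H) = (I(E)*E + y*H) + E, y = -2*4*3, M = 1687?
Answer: -1999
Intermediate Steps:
y = -24 (y = -8*3 = -24)
K(E, H) = -24*H + 8*E (K(E, H) = (7*E - 24*H) + E = (-24*H + 7*E) + E = -24*H + 8*E)
K(-60, -7) - M = (-24*(-7) + 8*(-60)) - 1*1687 = (168 - 480) - 1687 = -312 - 1687 = -1999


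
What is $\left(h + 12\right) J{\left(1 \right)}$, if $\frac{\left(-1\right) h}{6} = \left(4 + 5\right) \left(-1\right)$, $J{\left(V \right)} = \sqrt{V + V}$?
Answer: $66 \sqrt{2} \approx 93.338$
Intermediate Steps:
$J{\left(V \right)} = \sqrt{2} \sqrt{V}$ ($J{\left(V \right)} = \sqrt{2 V} = \sqrt{2} \sqrt{V}$)
$h = 54$ ($h = - 6 \left(4 + 5\right) \left(-1\right) = - 6 \cdot 9 \left(-1\right) = \left(-6\right) \left(-9\right) = 54$)
$\left(h + 12\right) J{\left(1 \right)} = \left(54 + 12\right) \sqrt{2} \sqrt{1} = 66 \sqrt{2} \cdot 1 = 66 \sqrt{2}$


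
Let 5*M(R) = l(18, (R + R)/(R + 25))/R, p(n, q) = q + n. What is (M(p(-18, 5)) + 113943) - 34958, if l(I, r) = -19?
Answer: 5134044/65 ≈ 78985.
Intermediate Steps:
p(n, q) = n + q
M(R) = -19/(5*R) (M(R) = (-19/R)/5 = -19/(5*R))
(M(p(-18, 5)) + 113943) - 34958 = (-19/(5*(-18 + 5)) + 113943) - 34958 = (-19/5/(-13) + 113943) - 34958 = (-19/5*(-1/13) + 113943) - 34958 = (19/65 + 113943) - 34958 = 7406314/65 - 34958 = 5134044/65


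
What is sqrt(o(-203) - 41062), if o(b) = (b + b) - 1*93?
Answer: I*sqrt(41561) ≈ 203.87*I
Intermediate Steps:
o(b) = -93 + 2*b (o(b) = 2*b - 93 = -93 + 2*b)
sqrt(o(-203) - 41062) = sqrt((-93 + 2*(-203)) - 41062) = sqrt((-93 - 406) - 41062) = sqrt(-499 - 41062) = sqrt(-41561) = I*sqrt(41561)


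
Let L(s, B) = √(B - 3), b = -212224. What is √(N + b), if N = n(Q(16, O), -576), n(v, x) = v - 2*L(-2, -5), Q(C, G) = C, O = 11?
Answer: 2*√(-53052 - I*√2) ≈ 0.0061399 - 460.66*I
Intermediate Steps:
L(s, B) = √(-3 + B)
n(v, x) = v - 4*I*√2 (n(v, x) = v - 2*√(-3 - 5) = v - 4*I*√2)
N = 16 - 4*I*√2 ≈ 16.0 - 5.6569*I
√(N + b) = √((16 - 4*I*√2) - 212224) = √(-212208 - 4*I*√2)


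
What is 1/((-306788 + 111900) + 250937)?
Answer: 1/56049 ≈ 1.7842e-5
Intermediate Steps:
1/((-306788 + 111900) + 250937) = 1/(-194888 + 250937) = 1/56049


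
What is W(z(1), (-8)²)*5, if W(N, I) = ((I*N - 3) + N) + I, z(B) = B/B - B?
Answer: 305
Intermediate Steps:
z(B) = 1 - B
W(N, I) = -3 + I + N + I*N (W(N, I) = ((-3 + I*N) + N) + I = (-3 + N + I*N) + I = -3 + I + N + I*N)
W(z(1), (-8)²)*5 = (-3 + (-8)² + (1 - 1*1) + (-8)²*(1 - 1*1))*5 = (-3 + 64 + (1 - 1) + 64*(1 - 1))*5 = (-3 + 64 + 0 + 64*0)*5 = (-3 + 64 + 0 + 0)*5 = 61*5 = 305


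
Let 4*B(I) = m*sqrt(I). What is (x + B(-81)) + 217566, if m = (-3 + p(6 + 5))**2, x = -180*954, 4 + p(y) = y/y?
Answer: 45846 + 81*I ≈ 45846.0 + 81.0*I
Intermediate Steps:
p(y) = -3 (p(y) = -4 + y/y = -4 + 1 = -3)
x = -171720
m = 36 (m = (-3 - 3)**2 = (-6)**2 = 36)
B(I) = 9*sqrt(I) (B(I) = (36*sqrt(I))/4 = 9*sqrt(I))
(x + B(-81)) + 217566 = (-171720 + 9*sqrt(-81)) + 217566 = (-171720 + 9*(9*I)) + 217566 = (-171720 + 81*I) + 217566 = 45846 + 81*I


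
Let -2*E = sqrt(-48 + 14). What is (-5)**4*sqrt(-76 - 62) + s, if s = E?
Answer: I*(-sqrt(34) + 1250*sqrt(138))/2 ≈ 7339.2*I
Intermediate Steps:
E = -I*sqrt(34)/2 (E = -sqrt(-48 + 14)/2 = -I*sqrt(34)/2 ≈ -2.9155*I)
s = -I*sqrt(34)/2 ≈ -2.9155*I
(-5)**4*sqrt(-76 - 62) + s = (-5)**4*sqrt(-76 - 62) - I*sqrt(34)/2 = 625*sqrt(-138) - I*sqrt(34)/2 = 625*(I*sqrt(138)) - I*sqrt(34)/2 = 625*I*sqrt(138) - I*sqrt(34)/2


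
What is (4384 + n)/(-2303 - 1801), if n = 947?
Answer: -1777/1368 ≈ -1.2990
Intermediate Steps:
(4384 + n)/(-2303 - 1801) = (4384 + 947)/(-2303 - 1801) = 5331/(-4104) = 5331*(-1/4104) = -1777/1368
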